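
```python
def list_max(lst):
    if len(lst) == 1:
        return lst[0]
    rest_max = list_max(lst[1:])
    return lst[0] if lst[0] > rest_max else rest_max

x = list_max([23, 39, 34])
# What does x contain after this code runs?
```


list_max([23, 39, 34])
= compare 23 with list_max([39, 34])
= compare 39 with list_max([34])
Base: list_max([34]) = 34
compare 39 with 34: max = 39
compare 23 with 39: max = 39
= 39


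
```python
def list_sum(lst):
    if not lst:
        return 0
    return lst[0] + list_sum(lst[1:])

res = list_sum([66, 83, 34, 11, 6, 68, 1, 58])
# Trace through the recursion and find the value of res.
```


list_sum([66, 83, 34, 11, 6, 68, 1, 58])
= 66 + list_sum([83, 34, 11, 6, 68, 1, 58])
= 66 + 83 + list_sum([34, 11, 6, 68, 1, 58])
= 66 + 83 + 34 + list_sum([11, 6, 68, 1, 58])
= 66 + 83 + 34 + 11 + list_sum([6, 68, 1, 58])
= 66 + 83 + 34 + 11 + 6 + list_sum([68, 1, 58])
= 66 + 83 + 34 + 11 + 6 + 68 + list_sum([1, 58])
= 66 + 83 + 34 + 11 + 6 + 68 + 1 + list_sum([58])
= 66 + 83 + 34 + 11 + 6 + 68 + 1 + 58 + list_sum([])
= 66 + 83 + 34 + 11 + 6 + 68 + 1 + 58 + 0
= 327


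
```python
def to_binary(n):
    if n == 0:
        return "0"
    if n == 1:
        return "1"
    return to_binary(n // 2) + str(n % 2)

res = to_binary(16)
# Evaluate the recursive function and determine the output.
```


to_binary(16)
= to_binary(8) + "0"
= to_binary(4) + "0" + "0"
= to_binary(2) + "0" + "0" + "0"
= to_binary(1) + "0" + "0" + "0" + "0"
= "1" + "0" + "0" + "0" + "0"
= "10000"


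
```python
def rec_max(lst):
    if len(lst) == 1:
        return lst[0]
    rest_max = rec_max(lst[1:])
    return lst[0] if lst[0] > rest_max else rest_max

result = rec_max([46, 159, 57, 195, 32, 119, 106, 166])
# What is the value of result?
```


rec_max([46, 159, 57, 195, 32, 119, 106, 166])
= compare 46 with rec_max([159, 57, 195, 32, 119, 106, 166])
= compare 159 with rec_max([57, 195, 32, 119, 106, 166])
= compare 57 with rec_max([195, 32, 119, 106, 166])
= compare 195 with rec_max([32, 119, 106, 166])
= compare 32 with rec_max([119, 106, 166])
= compare 119 with rec_max([106, 166])
= compare 106 with rec_max([166])
Base: rec_max([166]) = 166
compare 106 with 166: max = 166
compare 119 with 166: max = 166
compare 32 with 166: max = 166
compare 195 with 166: max = 195
compare 57 with 195: max = 195
compare 159 with 195: max = 195
compare 46 with 195: max = 195
= 195


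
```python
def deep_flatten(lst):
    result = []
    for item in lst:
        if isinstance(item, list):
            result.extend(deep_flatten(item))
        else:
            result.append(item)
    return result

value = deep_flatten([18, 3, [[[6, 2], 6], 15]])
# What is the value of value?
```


deep_flatten([18, 3, [[[6, 2], 6], 15]])
Processing each element:
  18 is not a list -> append 18
  3 is not a list -> append 3
  [[[6, 2], 6], 15] is a list -> deep_flatten recursively -> [6, 2, 6, 15]
= [18, 3, 6, 2, 6, 15]


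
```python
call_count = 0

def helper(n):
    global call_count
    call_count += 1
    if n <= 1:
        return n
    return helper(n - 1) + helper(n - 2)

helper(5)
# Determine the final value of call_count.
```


helper(5) calls helper(4) and helper(3); each non-base call branches into two more.
Let C(k) = total number of calls made by helper(k), including the call to helper(k) itself.
Base cases: C(0) = 1, C(1) = 1
Recurrence: C(k) = 1 + C(k-1) + C(k-2)
  C(2) = 1 + C(1) + C(0) = 1 + 1 + 1 = 3
  C(3) = 1 + C(2) + C(1) = 1 + 3 + 1 = 5
  C(4) = 1 + C(3) + C(2) = 1 + 5 + 3 = 9
  C(5) = 1 + C(4) + C(3) = 1 + 9 + 5 = 15
Total calls = C(5) = 15


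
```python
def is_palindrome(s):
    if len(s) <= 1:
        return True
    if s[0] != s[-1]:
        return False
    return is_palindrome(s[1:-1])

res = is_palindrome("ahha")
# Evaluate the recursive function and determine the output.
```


is_palindrome("ahha")
"ahha": s[0]='a' == s[-1]='a' -> is_palindrome("hh")
"hh": s[0]='h' == s[-1]='h' -> is_palindrome("")
"": len <= 1 -> True
= True


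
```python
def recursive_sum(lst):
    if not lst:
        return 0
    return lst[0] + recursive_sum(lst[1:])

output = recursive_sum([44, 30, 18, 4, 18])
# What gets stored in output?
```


recursive_sum([44, 30, 18, 4, 18])
= 44 + recursive_sum([30, 18, 4, 18])
= 44 + 30 + recursive_sum([18, 4, 18])
= 44 + 30 + 18 + recursive_sum([4, 18])
= 44 + 30 + 18 + 4 + recursive_sum([18])
= 44 + 30 + 18 + 4 + 18 + recursive_sum([])
= 44 + 30 + 18 + 4 + 18 + 0
= 114


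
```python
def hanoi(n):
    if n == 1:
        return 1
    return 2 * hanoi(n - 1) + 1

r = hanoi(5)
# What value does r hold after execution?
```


hanoi(5)
= 2 * hanoi(4) + 1
= 2 * (2 * hanoi(3) + 1) + 1
= 2 * (2 * (2 * hanoi(2) + 1) + 1) + 1
= 2 * (2 * (2 * (2 * hanoi(1) + 1) + 1) + 1) + 1
Now compute bottom-up:
hanoi(1) = 1
hanoi(2) = 2 * 1 + 1 = 3
hanoi(3) = 2 * 3 + 1 = 7
hanoi(4) = 2 * 7 + 1 = 15
hanoi(5) = 2 * 15 + 1 = 31
= 31


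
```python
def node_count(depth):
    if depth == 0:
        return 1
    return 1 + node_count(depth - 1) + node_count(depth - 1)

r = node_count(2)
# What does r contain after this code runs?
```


node_count(2)
= 1 + node_count(1) + node_count(1)
= 1 + 2 * node_count(1)
node_count(k) = 2^(k+1) - 1
node_count(0) = 1
node_count(1) = 3
node_count(2) = 7
node_count(2) = 2^3 - 1 = 7


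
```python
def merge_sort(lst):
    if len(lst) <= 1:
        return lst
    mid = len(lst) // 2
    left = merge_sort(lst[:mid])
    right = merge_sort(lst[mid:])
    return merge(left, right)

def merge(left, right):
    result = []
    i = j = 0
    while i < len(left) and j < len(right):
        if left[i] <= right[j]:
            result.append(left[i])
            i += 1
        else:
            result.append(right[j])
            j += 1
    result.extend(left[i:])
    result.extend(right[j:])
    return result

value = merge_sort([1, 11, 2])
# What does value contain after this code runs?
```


merge_sort([1, 11, 2])
Split into [1] and [11, 2]
Left sorted: [1]
Right sorted: [2, 11]
Merge [1] and [2, 11]
= [1, 2, 11]


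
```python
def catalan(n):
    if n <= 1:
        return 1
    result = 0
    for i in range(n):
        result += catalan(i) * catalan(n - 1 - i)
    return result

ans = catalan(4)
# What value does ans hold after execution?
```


catalan(4)
= sum of catalan(i) * catalan(4-1-i) for i in 0..3
First compute sub-values bottom-up:
  catalan(0) = 1, catalan(1) = 1
  catalan(2) = 1*1 + 1*1 = 2
  catalan(3) = 1*2 + 1*1 + 2*1 = 5
Now catalan(4):
  catalan(0)*catalan(3) = 1*5 = 5
  catalan(1)*catalan(2) = 1*2 = 2
  catalan(2)*catalan(1) = 2*1 = 2
  catalan(3)*catalan(0) = 5*1 = 5
= 5 + 2 + 2 + 5
= 14


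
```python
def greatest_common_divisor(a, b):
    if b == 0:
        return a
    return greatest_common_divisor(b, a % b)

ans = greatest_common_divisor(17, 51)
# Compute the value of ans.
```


greatest_common_divisor(17, 51)
= greatest_common_divisor(51, 17 % 51) = greatest_common_divisor(51, 17)
= greatest_common_divisor(17, 51 % 17) = greatest_common_divisor(17, 0)
b == 0, return a = 17


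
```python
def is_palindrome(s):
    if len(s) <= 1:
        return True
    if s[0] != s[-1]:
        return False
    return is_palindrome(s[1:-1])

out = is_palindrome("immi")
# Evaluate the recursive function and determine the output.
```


is_palindrome("immi")
"immi": s[0]='i' == s[-1]='i' -> is_palindrome("mm")
"mm": s[0]='m' == s[-1]='m' -> is_palindrome("")
"": len <= 1 -> True
= True


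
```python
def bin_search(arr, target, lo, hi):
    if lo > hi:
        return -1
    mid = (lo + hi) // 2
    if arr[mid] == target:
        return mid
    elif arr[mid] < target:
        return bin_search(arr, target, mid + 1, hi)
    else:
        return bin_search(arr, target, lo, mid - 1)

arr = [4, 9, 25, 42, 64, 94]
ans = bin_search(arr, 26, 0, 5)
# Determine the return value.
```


bin_search(arr, 26, 0, 5)
lo=0, hi=5, mid=2, arr[mid]=25
25 < 26, search right half
lo=3, hi=5, mid=4, arr[mid]=64
64 > 26, search left half
lo=3, hi=3, mid=3, arr[mid]=42
42 > 26, search left half
lo > hi, target not found, return -1
= -1


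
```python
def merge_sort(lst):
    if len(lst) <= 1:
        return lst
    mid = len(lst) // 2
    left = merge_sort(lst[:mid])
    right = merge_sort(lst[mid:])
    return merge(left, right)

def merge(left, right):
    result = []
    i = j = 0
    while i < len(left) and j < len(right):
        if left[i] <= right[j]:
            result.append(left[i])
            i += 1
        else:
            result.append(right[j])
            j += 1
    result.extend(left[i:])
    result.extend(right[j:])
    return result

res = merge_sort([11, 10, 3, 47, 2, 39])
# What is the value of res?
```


merge_sort([11, 10, 3, 47, 2, 39])
Split into [11, 10, 3] and [47, 2, 39]
Left sorted: [3, 10, 11]
Right sorted: [2, 39, 47]
Merge [3, 10, 11] and [2, 39, 47]
= [2, 3, 10, 11, 39, 47]


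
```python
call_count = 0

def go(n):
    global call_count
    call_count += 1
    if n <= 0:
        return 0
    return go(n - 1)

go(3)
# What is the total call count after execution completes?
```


go(3) calls go(2) calls ... calls go(0)
Total calls: 3 + 1 (for base case) = 4


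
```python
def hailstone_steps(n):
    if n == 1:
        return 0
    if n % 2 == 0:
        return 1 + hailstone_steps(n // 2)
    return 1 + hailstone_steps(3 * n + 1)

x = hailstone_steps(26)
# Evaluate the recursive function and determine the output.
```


hailstone_steps(26)
26 is even -> hailstone_steps(13)
13 is odd -> 3*13+1 = 40 -> hailstone_steps(40)
40 is even -> hailstone_steps(20)
20 is even -> hailstone_steps(10)
10 is even -> hailstone_steps(5)
5 is odd -> 3*5+1 = 16 -> hailstone_steps(16)
16 is even -> hailstone_steps(8)
8 is even -> hailstone_steps(4)
4 is even -> hailstone_steps(2)
2 is even -> hailstone_steps(1)
Reached 1 after 10 steps
= 10


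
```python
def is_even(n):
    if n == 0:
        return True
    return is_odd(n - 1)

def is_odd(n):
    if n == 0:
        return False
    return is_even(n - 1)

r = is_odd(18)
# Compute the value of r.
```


is_odd(18)
= is_even(17)
= is_odd(16)
= is_even(15)
= is_odd(14)
= is_even(13)
= is_odd(12)
= is_even(11)
= is_odd(10)
= is_even(9)
= is_odd(8)
= is_even(7)
= is_odd(6)
= is_even(5)
= is_odd(4)
= is_even(3)
= is_odd(2)
= is_even(1)
= is_odd(0)
n == 0: return False
= False


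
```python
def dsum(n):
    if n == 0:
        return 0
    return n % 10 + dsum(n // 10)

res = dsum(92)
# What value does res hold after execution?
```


dsum(92)
= 2 + dsum(9)
= 2 + 9 + dsum(0)
= 2 + 9 + 0
= 11


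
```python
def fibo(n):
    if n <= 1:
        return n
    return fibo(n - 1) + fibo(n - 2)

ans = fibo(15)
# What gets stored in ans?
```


fibo(15)
= fibo(14) + fibo(13)
= (fibo(13) + fibo(12)) + fibo(13)
Computing bottom-up: fibo(0)=0, fibo(1)=1, fibo(2)=1, fibo(3)=2, fibo(4)=3, fibo(5)=5, fibo(6)=8, fibo(7)=13, fibo(8)=21, fibo(9)=34, fibo(10)=55, fibo(11)=89, fibo(12)=144, fibo(13)=233, fibo(14)=377, fibo(15)=610
= 610


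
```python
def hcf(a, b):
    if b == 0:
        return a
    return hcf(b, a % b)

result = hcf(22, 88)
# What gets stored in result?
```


hcf(22, 88)
= hcf(88, 22 % 88) = hcf(88, 22)
= hcf(22, 88 % 22) = hcf(22, 0)
b == 0, return a = 22


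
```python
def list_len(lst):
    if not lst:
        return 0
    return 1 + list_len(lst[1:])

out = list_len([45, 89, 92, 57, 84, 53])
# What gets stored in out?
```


list_len([45, 89, 92, 57, 84, 53])
= 1 + list_len([89, 92, 57, 84, 53])
= 1 + 1 + list_len([92, 57, 84, 53])
= 1 + 1 + 1 + list_len([57, 84, 53])
= 1 + 1 + 1 + 1 + list_len([84, 53])
= 1 + 1 + 1 + 1 + 1 + list_len([53])
= 1 + 1 + 1 + 1 + 1 + 1 + list_len([])
= 1 + 1 + 1 + 1 + 1 + 1 + 0
= 6


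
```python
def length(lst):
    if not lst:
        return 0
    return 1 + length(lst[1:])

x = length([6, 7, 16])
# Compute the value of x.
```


length([6, 7, 16])
= 1 + length([7, 16])
= 1 + 1 + length([16])
= 1 + 1 + 1 + length([])
= 1 + 1 + 1 + 0
= 3


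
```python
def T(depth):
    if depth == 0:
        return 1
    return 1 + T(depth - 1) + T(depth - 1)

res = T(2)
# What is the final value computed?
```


T(2)
= 1 + T(1) + T(1)
= 1 + 2 * T(1)
T(k) = 2^(k+1) - 1
T(0) = 1
T(1) = 3
T(2) = 7
T(2) = 2^3 - 1 = 7


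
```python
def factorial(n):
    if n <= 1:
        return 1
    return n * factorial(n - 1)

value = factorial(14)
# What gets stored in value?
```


factorial(14)
= 14 * factorial(13)
= 14 * 13 * factorial(12)
= 14 * 13 * 12 * factorial(11)
= 14 * 13 * 12 * 11 * factorial(10)
= 14 * 13 * 12 * 11 * 10 * factorial(9)
= 14 * 13 * 12 * 11 * 10 * 9 * factorial(8)
= 14 * 13 * 12 * 11 * 10 * 9 * 8 * factorial(7)
= 14 * 13 * 12 * 11 * 10 * 9 * 8 * 7 * factorial(6)
= 14 * 13 * 12 * 11 * 10 * 9 * 8 * 7 * 6 * factorial(5)
= 14 * 13 * 12 * 11 * 10 * 9 * 8 * 7 * 6 * 5 * factorial(4)
= 14 * 13 * 12 * 11 * 10 * 9 * 8 * 7 * 6 * 5 * 4 * factorial(3)
= 14 * 13 * 12 * 11 * 10 * 9 * 8 * 7 * 6 * 5 * 4 * 3 * factorial(2)
= 14 * 13 * 12 * 11 * 10 * 9 * 8 * 7 * 6 * 5 * 4 * 3 * 2 * factorial(1)
= 14 * 13 * 12 * 11 * 10 * 9 * 8 * 7 * 6 * 5 * 4 * 3 * 2 * 1
= 87178291200


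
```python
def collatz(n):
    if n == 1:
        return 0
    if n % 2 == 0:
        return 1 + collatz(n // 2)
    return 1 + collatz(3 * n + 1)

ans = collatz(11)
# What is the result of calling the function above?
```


collatz(11)
11 is odd -> 3*11+1 = 34 -> collatz(34)
34 is even -> collatz(17)
17 is odd -> 3*17+1 = 52 -> collatz(52)
52 is even -> collatz(26)
26 is even -> collatz(13)
13 is odd -> 3*13+1 = 40 -> collatz(40)
40 is even -> collatz(20)
20 is even -> collatz(10)
10 is even -> collatz(5)
5 is odd -> 3*5+1 = 16 -> collatz(16)
16 is even -> collatz(8)
8 is even -> collatz(4)
4 is even -> collatz(2)
2 is even -> collatz(1)
Reached 1 after 14 steps
= 14


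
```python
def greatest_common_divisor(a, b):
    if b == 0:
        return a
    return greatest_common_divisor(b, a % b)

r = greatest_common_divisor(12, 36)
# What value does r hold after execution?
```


greatest_common_divisor(12, 36)
= greatest_common_divisor(36, 12 % 36) = greatest_common_divisor(36, 12)
= greatest_common_divisor(12, 36 % 12) = greatest_common_divisor(12, 0)
b == 0, return a = 12


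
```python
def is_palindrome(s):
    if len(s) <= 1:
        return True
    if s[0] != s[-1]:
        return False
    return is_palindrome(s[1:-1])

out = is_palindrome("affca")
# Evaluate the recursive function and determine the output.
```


is_palindrome("affca")
"affca": s[0]='a' == s[-1]='a' -> is_palindrome("ffc")
"ffc": s[0]='f' != s[-1]='c' -> False
= False


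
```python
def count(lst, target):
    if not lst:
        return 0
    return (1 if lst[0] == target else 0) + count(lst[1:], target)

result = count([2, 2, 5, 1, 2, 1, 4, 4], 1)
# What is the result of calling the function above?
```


count([2, 2, 5, 1, 2, 1, 4, 4], 1)
lst[0]=2 != 1: 0 + count([2, 5, 1, 2, 1, 4, 4], 1)
lst[0]=2 != 1: 0 + count([5, 1, 2, 1, 4, 4], 1)
lst[0]=5 != 1: 0 + count([1, 2, 1, 4, 4], 1)
lst[0]=1 == 1: 1 + count([2, 1, 4, 4], 1)
lst[0]=2 != 1: 0 + count([1, 4, 4], 1)
lst[0]=1 == 1: 1 + count([4, 4], 1)
lst[0]=4 != 1: 0 + count([4], 1)
lst[0]=4 != 1: 0 + count([], 1)
= 2


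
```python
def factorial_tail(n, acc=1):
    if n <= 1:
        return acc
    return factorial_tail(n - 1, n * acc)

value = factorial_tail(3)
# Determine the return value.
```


factorial_tail(3, 1)
= factorial_tail(2, 3 * 1) = factorial_tail(2, 3)
= factorial_tail(1, 2 * 3) = factorial_tail(1, 6)
n <= 1, return acc = 6


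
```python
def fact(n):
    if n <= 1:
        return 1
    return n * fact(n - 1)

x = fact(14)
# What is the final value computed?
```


fact(14)
= 14 * fact(13)
= 14 * 13 * fact(12)
= 14 * 13 * 12 * fact(11)
= 14 * 13 * 12 * 11 * fact(10)
= 14 * 13 * 12 * 11 * 10 * fact(9)
= 14 * 13 * 12 * 11 * 10 * 9 * fact(8)
= 14 * 13 * 12 * 11 * 10 * 9 * 8 * fact(7)
= 14 * 13 * 12 * 11 * 10 * 9 * 8 * 7 * fact(6)
= 14 * 13 * 12 * 11 * 10 * 9 * 8 * 7 * 6 * fact(5)
= 14 * 13 * 12 * 11 * 10 * 9 * 8 * 7 * 6 * 5 * fact(4)
= 14 * 13 * 12 * 11 * 10 * 9 * 8 * 7 * 6 * 5 * 4 * fact(3)
= 14 * 13 * 12 * 11 * 10 * 9 * 8 * 7 * 6 * 5 * 4 * 3 * fact(2)
= 14 * 13 * 12 * 11 * 10 * 9 * 8 * 7 * 6 * 5 * 4 * 3 * 2 * fact(1)
= 14 * 13 * 12 * 11 * 10 * 9 * 8 * 7 * 6 * 5 * 4 * 3 * 2 * 1
= 87178291200


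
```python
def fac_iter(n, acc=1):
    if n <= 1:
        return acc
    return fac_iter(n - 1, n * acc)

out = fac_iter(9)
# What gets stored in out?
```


fac_iter(9, 1)
= fac_iter(8, 9 * 1) = fac_iter(8, 9)
= fac_iter(7, 8 * 9) = fac_iter(7, 72)
= fac_iter(6, 7 * 72) = fac_iter(6, 504)
= fac_iter(5, 6 * 504) = fac_iter(5, 3024)
= fac_iter(4, 5 * 3024) = fac_iter(4, 15120)
= fac_iter(3, 4 * 15120) = fac_iter(3, 60480)
= fac_iter(2, 3 * 60480) = fac_iter(2, 181440)
= fac_iter(1, 2 * 181440) = fac_iter(1, 362880)
n <= 1, return acc = 362880


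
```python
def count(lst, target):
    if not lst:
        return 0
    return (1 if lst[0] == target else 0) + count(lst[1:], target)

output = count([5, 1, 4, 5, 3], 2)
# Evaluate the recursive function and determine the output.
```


count([5, 1, 4, 5, 3], 2)
lst[0]=5 != 2: 0 + count([1, 4, 5, 3], 2)
lst[0]=1 != 2: 0 + count([4, 5, 3], 2)
lst[0]=4 != 2: 0 + count([5, 3], 2)
lst[0]=5 != 2: 0 + count([3], 2)
lst[0]=3 != 2: 0 + count([], 2)
= 0


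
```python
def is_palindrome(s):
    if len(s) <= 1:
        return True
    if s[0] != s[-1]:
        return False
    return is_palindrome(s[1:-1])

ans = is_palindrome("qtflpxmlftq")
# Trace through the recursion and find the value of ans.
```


is_palindrome("qtflpxmlftq")
"qtflpxmlftq": s[0]='q' == s[-1]='q' -> is_palindrome("tflpxmlft")
"tflpxmlft": s[0]='t' == s[-1]='t' -> is_palindrome("flpxmlf")
"flpxmlf": s[0]='f' == s[-1]='f' -> is_palindrome("lpxml")
"lpxml": s[0]='l' == s[-1]='l' -> is_palindrome("pxm")
"pxm": s[0]='p' != s[-1]='m' -> False
= False


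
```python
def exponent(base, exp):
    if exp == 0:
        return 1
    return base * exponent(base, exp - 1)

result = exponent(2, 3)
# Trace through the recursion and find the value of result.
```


exponent(2, 3)
= 2 * exponent(2, 2)
= 2 * 2 * exponent(2, 1)
= 2 * 2 * 2 * exponent(2, 0)
= 2 * 2 * 2 * 1
= 8


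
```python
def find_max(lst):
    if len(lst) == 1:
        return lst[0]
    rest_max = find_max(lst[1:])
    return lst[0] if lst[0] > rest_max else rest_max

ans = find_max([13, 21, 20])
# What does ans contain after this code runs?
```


find_max([13, 21, 20])
= compare 13 with find_max([21, 20])
= compare 21 with find_max([20])
Base: find_max([20]) = 20
compare 21 with 20: max = 21
compare 13 with 21: max = 21
= 21


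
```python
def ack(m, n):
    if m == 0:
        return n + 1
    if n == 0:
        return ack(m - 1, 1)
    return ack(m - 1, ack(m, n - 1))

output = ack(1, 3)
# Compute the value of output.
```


ack(1, 3)
= ack(0, ack(1, 2))
First compute ack(1, 2) = 4
= ack(0, 4)
= 5


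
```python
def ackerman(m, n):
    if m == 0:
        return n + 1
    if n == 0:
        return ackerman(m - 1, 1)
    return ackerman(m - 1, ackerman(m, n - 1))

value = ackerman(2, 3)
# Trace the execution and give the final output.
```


ackerman(2, 3)
= ackerman(1, ackerman(2, 2))
First compute ackerman(2, 2) = 7
= ackerman(1, 7)
= 9


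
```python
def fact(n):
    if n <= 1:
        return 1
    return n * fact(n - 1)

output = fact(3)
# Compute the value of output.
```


fact(3)
= 3 * fact(2)
= 3 * 2 * fact(1)
= 3 * 2 * 1
= 6


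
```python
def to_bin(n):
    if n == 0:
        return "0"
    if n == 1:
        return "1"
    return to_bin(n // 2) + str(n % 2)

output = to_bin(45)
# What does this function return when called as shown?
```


to_bin(45)
= to_bin(22) + "1"
= to_bin(11) + "0" + "1"
= to_bin(5) + "1" + "0" + "1"
= to_bin(2) + "1" + "1" + "0" + "1"
= to_bin(1) + "0" + "1" + "1" + "0" + "1"
= "1" + "0" + "1" + "1" + "0" + "1"
= "101101"


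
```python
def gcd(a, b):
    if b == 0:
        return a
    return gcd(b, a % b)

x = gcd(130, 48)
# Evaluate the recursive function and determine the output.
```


gcd(130, 48)
= gcd(48, 130 % 48) = gcd(48, 34)
= gcd(34, 48 % 34) = gcd(34, 14)
= gcd(14, 34 % 14) = gcd(14, 6)
= gcd(6, 14 % 6) = gcd(6, 2)
= gcd(2, 6 % 2) = gcd(2, 0)
b == 0, return a = 2


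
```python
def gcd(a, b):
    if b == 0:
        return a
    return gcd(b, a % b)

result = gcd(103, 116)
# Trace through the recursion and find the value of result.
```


gcd(103, 116)
= gcd(116, 103 % 116) = gcd(116, 103)
= gcd(103, 116 % 103) = gcd(103, 13)
= gcd(13, 103 % 13) = gcd(13, 12)
= gcd(12, 13 % 12) = gcd(12, 1)
= gcd(1, 12 % 1) = gcd(1, 0)
b == 0, return a = 1


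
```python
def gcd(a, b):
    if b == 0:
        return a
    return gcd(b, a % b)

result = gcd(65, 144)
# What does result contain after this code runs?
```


gcd(65, 144)
= gcd(144, 65 % 144) = gcd(144, 65)
= gcd(65, 144 % 65) = gcd(65, 14)
= gcd(14, 65 % 14) = gcd(14, 9)
= gcd(9, 14 % 9) = gcd(9, 5)
= gcd(5, 9 % 5) = gcd(5, 4)
= gcd(4, 5 % 4) = gcd(4, 1)
= gcd(1, 4 % 1) = gcd(1, 0)
b == 0, return a = 1


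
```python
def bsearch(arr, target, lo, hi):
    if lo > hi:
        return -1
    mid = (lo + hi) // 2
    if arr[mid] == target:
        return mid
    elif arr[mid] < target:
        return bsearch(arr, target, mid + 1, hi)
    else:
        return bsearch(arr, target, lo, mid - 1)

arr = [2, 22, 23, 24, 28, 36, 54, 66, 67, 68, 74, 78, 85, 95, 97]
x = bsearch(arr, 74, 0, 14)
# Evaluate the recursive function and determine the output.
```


bsearch(arr, 74, 0, 14)
lo=0, hi=14, mid=7, arr[mid]=66
66 < 74, search right half
lo=8, hi=14, mid=11, arr[mid]=78
78 > 74, search left half
lo=8, hi=10, mid=9, arr[mid]=68
68 < 74, search right half
lo=10, hi=10, mid=10, arr[mid]=74
arr[10] == 74, found at index 10
= 10


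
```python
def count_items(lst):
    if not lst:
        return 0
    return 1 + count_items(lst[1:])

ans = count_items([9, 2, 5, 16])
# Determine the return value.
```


count_items([9, 2, 5, 16])
= 1 + count_items([2, 5, 16])
= 1 + 1 + count_items([5, 16])
= 1 + 1 + 1 + count_items([16])
= 1 + 1 + 1 + 1 + count_items([])
= 1 + 1 + 1 + 1 + 0
= 4


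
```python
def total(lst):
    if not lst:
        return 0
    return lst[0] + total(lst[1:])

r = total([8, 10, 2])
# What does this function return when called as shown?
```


total([8, 10, 2])
= 8 + total([10, 2])
= 8 + 10 + total([2])
= 8 + 10 + 2 + total([])
= 8 + 10 + 2 + 0
= 20


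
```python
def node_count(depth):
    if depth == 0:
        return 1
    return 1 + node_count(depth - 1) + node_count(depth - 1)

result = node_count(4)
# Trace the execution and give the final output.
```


node_count(4)
= 1 + node_count(3) + node_count(3)
= 1 + 2 * node_count(3)
node_count(k) = 2^(k+1) - 1
node_count(0) = 1
node_count(1) = 3
node_count(2) = 7
node_count(3) = 15
node_count(4) = 31
node_count(4) = 2^5 - 1 = 31


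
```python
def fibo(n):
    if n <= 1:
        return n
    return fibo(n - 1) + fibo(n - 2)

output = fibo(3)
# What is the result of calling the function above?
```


fibo(3)
= fibo(2) + fibo(1)
Computing bottom-up: fibo(0)=0, fibo(1)=1, fibo(2)=1, fibo(3)=2
= 2


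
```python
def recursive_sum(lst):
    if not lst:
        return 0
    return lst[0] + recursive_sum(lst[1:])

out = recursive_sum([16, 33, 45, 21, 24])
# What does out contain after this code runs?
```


recursive_sum([16, 33, 45, 21, 24])
= 16 + recursive_sum([33, 45, 21, 24])
= 16 + 33 + recursive_sum([45, 21, 24])
= 16 + 33 + 45 + recursive_sum([21, 24])
= 16 + 33 + 45 + 21 + recursive_sum([24])
= 16 + 33 + 45 + 21 + 24 + recursive_sum([])
= 16 + 33 + 45 + 21 + 24 + 0
= 139


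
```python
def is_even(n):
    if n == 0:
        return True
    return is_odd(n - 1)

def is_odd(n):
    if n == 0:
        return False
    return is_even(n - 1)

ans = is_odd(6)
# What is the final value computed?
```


is_odd(6)
= is_even(5)
= is_odd(4)
= is_even(3)
= is_odd(2)
= is_even(1)
= is_odd(0)
n == 0: return False
= False


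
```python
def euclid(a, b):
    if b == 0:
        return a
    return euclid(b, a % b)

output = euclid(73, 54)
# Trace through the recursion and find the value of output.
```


euclid(73, 54)
= euclid(54, 73 % 54) = euclid(54, 19)
= euclid(19, 54 % 19) = euclid(19, 16)
= euclid(16, 19 % 16) = euclid(16, 3)
= euclid(3, 16 % 3) = euclid(3, 1)
= euclid(1, 3 % 1) = euclid(1, 0)
b == 0, return a = 1


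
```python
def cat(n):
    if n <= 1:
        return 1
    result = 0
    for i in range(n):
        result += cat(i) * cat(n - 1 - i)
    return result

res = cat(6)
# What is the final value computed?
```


cat(6)
= sum of cat(i) * cat(6-1-i) for i in 0..5
First compute sub-values bottom-up:
  cat(0) = 1, cat(1) = 1
  cat(2) = 1*1 + 1*1 = 2
  cat(3) = 1*2 + 1*1 + 2*1 = 5
  cat(4) = 1*5 + 1*2 + 2*1 + 5*1 = 14
  cat(5) = 1*14 + 1*5 + 2*2 + 5*1 + 14*1 = 42
Now cat(6):
  cat(0)*cat(5) = 1*42 = 42
  cat(1)*cat(4) = 1*14 = 14
  cat(2)*cat(3) = 2*5 = 10
  cat(3)*cat(2) = 5*2 = 10
  cat(4)*cat(1) = 14*1 = 14
  cat(5)*cat(0) = 42*1 = 42
= 42 + 14 + 10 + 10 + 14 + 42
= 132


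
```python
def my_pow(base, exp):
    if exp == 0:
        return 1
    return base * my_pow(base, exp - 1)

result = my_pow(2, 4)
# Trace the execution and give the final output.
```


my_pow(2, 4)
= 2 * my_pow(2, 3)
= 2 * 2 * my_pow(2, 2)
= 2 * 2 * 2 * my_pow(2, 1)
= 2 * 2 * 2 * 2 * my_pow(2, 0)
= 2 * 2 * 2 * 2 * 1
= 16


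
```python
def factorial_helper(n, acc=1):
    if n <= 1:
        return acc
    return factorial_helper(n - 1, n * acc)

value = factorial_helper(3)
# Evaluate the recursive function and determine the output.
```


factorial_helper(3, 1)
= factorial_helper(2, 3 * 1) = factorial_helper(2, 3)
= factorial_helper(1, 2 * 3) = factorial_helper(1, 6)
n <= 1, return acc = 6


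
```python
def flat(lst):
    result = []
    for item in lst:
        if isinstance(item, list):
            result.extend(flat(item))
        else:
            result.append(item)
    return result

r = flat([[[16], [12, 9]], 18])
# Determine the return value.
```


flat([[[16], [12, 9]], 18])
Processing each element:
  [[16], [12, 9]] is a list -> flat recursively -> [16, 12, 9]
  18 is not a list -> append 18
= [16, 12, 9, 18]


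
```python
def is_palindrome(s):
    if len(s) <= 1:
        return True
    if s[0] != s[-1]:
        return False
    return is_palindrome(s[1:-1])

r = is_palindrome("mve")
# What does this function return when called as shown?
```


is_palindrome("mve")
"mve": s[0]='m' != s[-1]='e' -> False
= False


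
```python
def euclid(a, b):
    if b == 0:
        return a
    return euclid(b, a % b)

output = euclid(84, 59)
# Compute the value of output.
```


euclid(84, 59)
= euclid(59, 84 % 59) = euclid(59, 25)
= euclid(25, 59 % 25) = euclid(25, 9)
= euclid(9, 25 % 9) = euclid(9, 7)
= euclid(7, 9 % 7) = euclid(7, 2)
= euclid(2, 7 % 2) = euclid(2, 1)
= euclid(1, 2 % 1) = euclid(1, 0)
b == 0, return a = 1


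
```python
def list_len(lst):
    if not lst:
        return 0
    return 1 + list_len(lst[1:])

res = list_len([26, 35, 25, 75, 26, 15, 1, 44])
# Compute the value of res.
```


list_len([26, 35, 25, 75, 26, 15, 1, 44])
= 1 + list_len([35, 25, 75, 26, 15, 1, 44])
= 1 + 1 + list_len([25, 75, 26, 15, 1, 44])
= 1 + 1 + 1 + list_len([75, 26, 15, 1, 44])
= 1 + 1 + 1 + 1 + list_len([26, 15, 1, 44])
= 1 + 1 + 1 + 1 + 1 + list_len([15, 1, 44])
= 1 + 1 + 1 + 1 + 1 + 1 + list_len([1, 44])
= 1 + 1 + 1 + 1 + 1 + 1 + 1 + list_len([44])
= 1 + 1 + 1 + 1 + 1 + 1 + 1 + 1 + list_len([])
= 1 + 1 + 1 + 1 + 1 + 1 + 1 + 1 + 0
= 8


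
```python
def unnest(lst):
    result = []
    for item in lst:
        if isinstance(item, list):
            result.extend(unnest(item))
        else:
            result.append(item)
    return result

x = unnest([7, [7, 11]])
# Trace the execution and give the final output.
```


unnest([7, [7, 11]])
Processing each element:
  7 is not a list -> append 7
  [7, 11] is a list -> unnest recursively -> [7, 11]
= [7, 7, 11]


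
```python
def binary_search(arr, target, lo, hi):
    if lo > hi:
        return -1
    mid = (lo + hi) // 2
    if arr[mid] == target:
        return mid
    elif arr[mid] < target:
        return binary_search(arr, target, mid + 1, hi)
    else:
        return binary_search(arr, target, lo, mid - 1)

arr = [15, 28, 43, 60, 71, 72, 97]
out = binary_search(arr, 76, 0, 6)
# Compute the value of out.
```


binary_search(arr, 76, 0, 6)
lo=0, hi=6, mid=3, arr[mid]=60
60 < 76, search right half
lo=4, hi=6, mid=5, arr[mid]=72
72 < 76, search right half
lo=6, hi=6, mid=6, arr[mid]=97
97 > 76, search left half
lo > hi, target not found, return -1
= -1


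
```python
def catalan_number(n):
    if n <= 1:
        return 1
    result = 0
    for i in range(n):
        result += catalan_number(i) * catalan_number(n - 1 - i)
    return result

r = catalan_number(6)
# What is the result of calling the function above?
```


catalan_number(6)
= sum of catalan_number(i) * catalan_number(6-1-i) for i in 0..5
First compute sub-values bottom-up:
  catalan_number(0) = 1, catalan_number(1) = 1
  catalan_number(2) = 1*1 + 1*1 = 2
  catalan_number(3) = 1*2 + 1*1 + 2*1 = 5
  catalan_number(4) = 1*5 + 1*2 + 2*1 + 5*1 = 14
  catalan_number(5) = 1*14 + 1*5 + 2*2 + 5*1 + 14*1 = 42
Now catalan_number(6):
  catalan_number(0)*catalan_number(5) = 1*42 = 42
  catalan_number(1)*catalan_number(4) = 1*14 = 14
  catalan_number(2)*catalan_number(3) = 2*5 = 10
  catalan_number(3)*catalan_number(2) = 5*2 = 10
  catalan_number(4)*catalan_number(1) = 14*1 = 14
  catalan_number(5)*catalan_number(0) = 42*1 = 42
= 42 + 14 + 10 + 10 + 14 + 42
= 132


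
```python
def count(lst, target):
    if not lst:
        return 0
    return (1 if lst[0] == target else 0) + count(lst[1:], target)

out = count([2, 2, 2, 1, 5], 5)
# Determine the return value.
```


count([2, 2, 2, 1, 5], 5)
lst[0]=2 != 5: 0 + count([2, 2, 1, 5], 5)
lst[0]=2 != 5: 0 + count([2, 1, 5], 5)
lst[0]=2 != 5: 0 + count([1, 5], 5)
lst[0]=1 != 5: 0 + count([5], 5)
lst[0]=5 == 5: 1 + count([], 5)
= 1


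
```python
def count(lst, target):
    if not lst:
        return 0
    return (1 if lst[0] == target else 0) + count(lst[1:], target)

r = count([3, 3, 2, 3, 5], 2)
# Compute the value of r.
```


count([3, 3, 2, 3, 5], 2)
lst[0]=3 != 2: 0 + count([3, 2, 3, 5], 2)
lst[0]=3 != 2: 0 + count([2, 3, 5], 2)
lst[0]=2 == 2: 1 + count([3, 5], 2)
lst[0]=3 != 2: 0 + count([5], 2)
lst[0]=5 != 2: 0 + count([], 2)
= 1


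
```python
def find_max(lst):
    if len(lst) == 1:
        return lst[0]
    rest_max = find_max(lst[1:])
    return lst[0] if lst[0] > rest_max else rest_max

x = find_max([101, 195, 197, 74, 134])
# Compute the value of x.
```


find_max([101, 195, 197, 74, 134])
= compare 101 with find_max([195, 197, 74, 134])
= compare 195 with find_max([197, 74, 134])
= compare 197 with find_max([74, 134])
= compare 74 with find_max([134])
Base: find_max([134]) = 134
compare 74 with 134: max = 134
compare 197 with 134: max = 197
compare 195 with 197: max = 197
compare 101 with 197: max = 197
= 197


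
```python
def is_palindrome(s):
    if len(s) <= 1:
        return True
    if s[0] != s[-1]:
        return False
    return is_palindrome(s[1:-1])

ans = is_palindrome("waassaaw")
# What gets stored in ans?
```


is_palindrome("waassaaw")
"waassaaw": s[0]='w' == s[-1]='w' -> is_palindrome("aassaa")
"aassaa": s[0]='a' == s[-1]='a' -> is_palindrome("assa")
"assa": s[0]='a' == s[-1]='a' -> is_palindrome("ss")
"ss": s[0]='s' == s[-1]='s' -> is_palindrome("")
"": len <= 1 -> True
= True


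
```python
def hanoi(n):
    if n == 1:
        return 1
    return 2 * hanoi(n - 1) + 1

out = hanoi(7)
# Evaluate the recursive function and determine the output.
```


hanoi(7)
= 2 * hanoi(6) + 1
= 2 * (2 * hanoi(5) + 1) + 1
= 2 * (2 * (2 * hanoi(4) + 1) + 1) + 1
= 2 * (2 * (2 * (2 * hanoi(3) + 1) + 1) + 1) + 1
= 2 * (2 * (2 * (2 * (2 * hanoi(2) + 1) + 1) + 1) + 1) + 1
= 2 * (2 * (2 * (2 * (2 * (2 * hanoi(1) + 1) + 1) + 1) + 1) + 1) + 1
Now compute bottom-up:
hanoi(1) = 1
hanoi(2) = 2 * 1 + 1 = 3
hanoi(3) = 2 * 3 + 1 = 7
hanoi(4) = 2 * 7 + 1 = 15
hanoi(5) = 2 * 15 + 1 = 31
hanoi(6) = 2 * 31 + 1 = 63
hanoi(7) = 2 * 63 + 1 = 127
= 127


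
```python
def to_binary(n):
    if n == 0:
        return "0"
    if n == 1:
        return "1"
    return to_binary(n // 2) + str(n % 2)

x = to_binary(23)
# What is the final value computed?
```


to_binary(23)
= to_binary(11) + "1"
= to_binary(5) + "1" + "1"
= to_binary(2) + "1" + "1" + "1"
= to_binary(1) + "0" + "1" + "1" + "1"
= "1" + "0" + "1" + "1" + "1"
= "10111"


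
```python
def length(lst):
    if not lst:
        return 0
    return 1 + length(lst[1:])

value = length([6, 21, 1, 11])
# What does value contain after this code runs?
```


length([6, 21, 1, 11])
= 1 + length([21, 1, 11])
= 1 + 1 + length([1, 11])
= 1 + 1 + 1 + length([11])
= 1 + 1 + 1 + 1 + length([])
= 1 + 1 + 1 + 1 + 0
= 4


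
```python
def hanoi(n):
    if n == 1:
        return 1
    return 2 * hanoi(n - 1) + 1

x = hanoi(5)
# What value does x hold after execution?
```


hanoi(5)
= 2 * hanoi(4) + 1
= 2 * (2 * hanoi(3) + 1) + 1
= 2 * (2 * (2 * hanoi(2) + 1) + 1) + 1
= 2 * (2 * (2 * (2 * hanoi(1) + 1) + 1) + 1) + 1
Now compute bottom-up:
hanoi(1) = 1
hanoi(2) = 2 * 1 + 1 = 3
hanoi(3) = 2 * 3 + 1 = 7
hanoi(4) = 2 * 7 + 1 = 15
hanoi(5) = 2 * 15 + 1 = 31
= 31


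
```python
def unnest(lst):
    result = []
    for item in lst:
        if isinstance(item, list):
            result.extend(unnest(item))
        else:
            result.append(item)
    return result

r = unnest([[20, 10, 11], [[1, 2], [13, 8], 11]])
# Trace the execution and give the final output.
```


unnest([[20, 10, 11], [[1, 2], [13, 8], 11]])
Processing each element:
  [20, 10, 11] is a list -> unnest recursively -> [20, 10, 11]
  [[1, 2], [13, 8], 11] is a list -> unnest recursively -> [1, 2, 13, 8, 11]
= [20, 10, 11, 1, 2, 13, 8, 11]


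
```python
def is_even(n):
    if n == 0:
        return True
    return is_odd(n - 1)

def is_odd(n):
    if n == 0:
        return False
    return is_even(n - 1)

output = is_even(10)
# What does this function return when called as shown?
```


is_even(10)
= is_odd(9)
= is_even(8)
= is_odd(7)
= is_even(6)
= is_odd(5)
= is_even(4)
= is_odd(3)
= is_even(2)
= is_odd(1)
= is_even(0)
n == 0: return True
= True


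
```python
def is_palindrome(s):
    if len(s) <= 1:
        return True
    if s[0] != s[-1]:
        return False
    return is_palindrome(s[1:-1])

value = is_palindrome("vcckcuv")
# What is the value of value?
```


is_palindrome("vcckcuv")
"vcckcuv": s[0]='v' == s[-1]='v' -> is_palindrome("cckcu")
"cckcu": s[0]='c' != s[-1]='u' -> False
= False


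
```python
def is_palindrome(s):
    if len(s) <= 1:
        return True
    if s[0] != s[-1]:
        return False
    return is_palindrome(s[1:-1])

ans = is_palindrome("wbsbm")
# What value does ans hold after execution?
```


is_palindrome("wbsbm")
"wbsbm": s[0]='w' != s[-1]='m' -> False
= False


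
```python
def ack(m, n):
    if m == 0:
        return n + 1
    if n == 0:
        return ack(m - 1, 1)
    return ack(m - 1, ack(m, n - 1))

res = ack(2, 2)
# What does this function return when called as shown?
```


ack(2, 2)
= ack(1, ack(2, 1))
First compute ack(2, 1) = 5
= ack(1, 5)
= 7


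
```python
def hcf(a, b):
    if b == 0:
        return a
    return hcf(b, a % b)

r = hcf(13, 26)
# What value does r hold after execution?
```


hcf(13, 26)
= hcf(26, 13 % 26) = hcf(26, 13)
= hcf(13, 26 % 13) = hcf(13, 0)
b == 0, return a = 13


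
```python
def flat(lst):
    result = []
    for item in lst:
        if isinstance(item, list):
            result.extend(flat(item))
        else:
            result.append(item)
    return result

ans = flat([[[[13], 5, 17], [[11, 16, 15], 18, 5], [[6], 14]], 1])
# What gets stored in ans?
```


flat([[[[13], 5, 17], [[11, 16, 15], 18, 5], [[6], 14]], 1])
Processing each element:
  [[[13], 5, 17], [[11, 16, 15], 18, 5], [[6], 14]] is a list -> flat recursively -> [13, 5, 17, 11, 16, 15, 18, 5, 6, 14]
  1 is not a list -> append 1
= [13, 5, 17, 11, 16, 15, 18, 5, 6, 14, 1]


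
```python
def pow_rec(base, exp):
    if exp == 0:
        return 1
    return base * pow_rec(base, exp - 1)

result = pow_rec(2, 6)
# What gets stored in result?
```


pow_rec(2, 6)
= 2 * pow_rec(2, 5)
= 2 * 2 * pow_rec(2, 4)
= 2 * 2 * 2 * pow_rec(2, 3)
= 2 * 2 * 2 * 2 * pow_rec(2, 2)
= 2 * 2 * 2 * 2 * 2 * pow_rec(2, 1)
= 2 * 2 * 2 * 2 * 2 * 2 * pow_rec(2, 0)
= 2 * 2 * 2 * 2 * 2 * 2 * 1
= 64


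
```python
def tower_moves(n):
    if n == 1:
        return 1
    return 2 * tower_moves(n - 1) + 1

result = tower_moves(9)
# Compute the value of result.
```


tower_moves(9)
= 2 * tower_moves(8) + 1
= 2 * (2 * tower_moves(7) + 1) + 1
= 2 * (2 * (2 * tower_moves(6) + 1) + 1) + 1
= 2 * (2 * (2 * (2 * tower_moves(5) + 1) + 1) + 1) + 1
= 2 * (2 * (2 * (2 * (2 * tower_moves(4) + 1) + 1) + 1) + 1) + 1
= 2 * (2 * (2 * (2 * (2 * (2 * tower_moves(3) + 1) + 1) + 1) + 1) + 1) + 1
= 2 * (2 * (2 * (2 * (2 * (2 * (2 * tower_moves(2) + 1) + 1) + 1) + 1) + 1) + 1) + 1
= 2 * (2 * (2 * (2 * (2 * (2 * (2 * (2 * tower_moves(1) + 1) + 1) + 1) + 1) + 1) + 1) + 1) + 1
Now compute bottom-up:
tower_moves(1) = 1
tower_moves(2) = 2 * 1 + 1 = 3
tower_moves(3) = 2 * 3 + 1 = 7
tower_moves(4) = 2 * 7 + 1 = 15
tower_moves(5) = 2 * 15 + 1 = 31
tower_moves(6) = 2 * 31 + 1 = 63
tower_moves(7) = 2 * 63 + 1 = 127
tower_moves(8) = 2 * 127 + 1 = 255
tower_moves(9) = 2 * 255 + 1 = 511
= 511


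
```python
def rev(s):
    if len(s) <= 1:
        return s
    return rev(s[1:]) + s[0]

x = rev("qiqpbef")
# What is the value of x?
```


rev("qiqpbef")
= rev("iqpbef") + "q"
= rev("qpbef") + "i" + "q"
= rev("pbef") + "q" + "i" + "q"
= rev("bef") + "p" + "q" + "i" + "q"
= rev("ef") + "b" + "p" + "q" + "i" + "q"
= rev("f") + "e" + "b" + "p" + "q" + "i" + "q"
= "f" + "e" + "b" + "p" + "q" + "i" + "q"
= "febpqiq"


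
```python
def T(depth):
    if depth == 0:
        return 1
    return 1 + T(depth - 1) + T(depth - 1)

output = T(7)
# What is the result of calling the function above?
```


T(7)
= 1 + T(6) + T(6)
= 1 + 2 * T(6)
T(k) = 2^(k+1) - 1
T(0) = 1
T(1) = 3
T(2) = 7
T(3) = 15
T(4) = 31
T(7) = 2^8 - 1 = 255


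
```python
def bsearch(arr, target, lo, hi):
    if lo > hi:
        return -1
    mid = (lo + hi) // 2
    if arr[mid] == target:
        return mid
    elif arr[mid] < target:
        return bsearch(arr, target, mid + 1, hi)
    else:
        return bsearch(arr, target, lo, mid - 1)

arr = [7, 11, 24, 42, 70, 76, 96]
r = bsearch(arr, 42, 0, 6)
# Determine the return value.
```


bsearch(arr, 42, 0, 6)
lo=0, hi=6, mid=3, arr[mid]=42
arr[3] == 42, found at index 3
= 3


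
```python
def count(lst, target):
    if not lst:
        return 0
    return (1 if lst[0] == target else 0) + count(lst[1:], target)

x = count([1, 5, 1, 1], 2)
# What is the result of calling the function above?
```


count([1, 5, 1, 1], 2)
lst[0]=1 != 2: 0 + count([5, 1, 1], 2)
lst[0]=5 != 2: 0 + count([1, 1], 2)
lst[0]=1 != 2: 0 + count([1], 2)
lst[0]=1 != 2: 0 + count([], 2)
= 0


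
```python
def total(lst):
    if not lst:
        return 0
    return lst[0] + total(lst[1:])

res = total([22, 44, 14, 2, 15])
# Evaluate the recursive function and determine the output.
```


total([22, 44, 14, 2, 15])
= 22 + total([44, 14, 2, 15])
= 22 + 44 + total([14, 2, 15])
= 22 + 44 + 14 + total([2, 15])
= 22 + 44 + 14 + 2 + total([15])
= 22 + 44 + 14 + 2 + 15 + total([])
= 22 + 44 + 14 + 2 + 15 + 0
= 97


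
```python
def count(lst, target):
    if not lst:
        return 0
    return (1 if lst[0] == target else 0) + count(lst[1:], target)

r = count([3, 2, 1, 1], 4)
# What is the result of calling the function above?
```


count([3, 2, 1, 1], 4)
lst[0]=3 != 4: 0 + count([2, 1, 1], 4)
lst[0]=2 != 4: 0 + count([1, 1], 4)
lst[0]=1 != 4: 0 + count([1], 4)
lst[0]=1 != 4: 0 + count([], 4)
= 0


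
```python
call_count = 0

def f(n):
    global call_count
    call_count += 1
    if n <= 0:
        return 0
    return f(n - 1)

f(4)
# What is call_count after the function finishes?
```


f(4) calls f(3) calls ... calls f(0)
Total calls: 4 + 1 (for base case) = 5
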